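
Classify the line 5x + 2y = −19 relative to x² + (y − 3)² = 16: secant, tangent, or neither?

Substituting the line into the circle gives 29x² + 250x + 561 = 0.
Δ = 62500 − 65076 = −2576.
No real roots: the line does not meet the circle.

neither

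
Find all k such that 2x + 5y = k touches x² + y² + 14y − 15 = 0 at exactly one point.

The line touches the circle iff its distance from (0, −7) is 8:
|2·0 + 5·(−7) − k| / √29 = 8
|k − (−35)| = 8√29.

k = −35 ± 8√29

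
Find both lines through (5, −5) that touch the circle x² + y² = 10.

A line y − (−5) = m(x − (5)) is tangent when its distance from (0, 0) is √10:
(−5m − (5))² = 10(m² + 1)
3m² + 10m + 3 = 0, so m = −3 or m = −1/3.
With m = −3: 3x + y = 10. With m = −1/3: x + 3y = −10.

3x + y = 10 and x + 3y = −10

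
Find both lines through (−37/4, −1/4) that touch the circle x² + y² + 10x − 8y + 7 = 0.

5x + 3y = −47 and 3x + 5y = −29

Let a tangent through (−37/4, −1/4) have slope m. Its distance from (−5, 4) must equal √34:
(17/4m − (17/4))² = 34(m² + 1)
15m² + 34m + 15 = 0, so m = −5/3 or m = −3/5.
Through (−37/4, −1/4) these give 5x + 3y = −47 and 3x + 5y = −29.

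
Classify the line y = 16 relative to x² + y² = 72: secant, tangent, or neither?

neither

d² = (0·0 + 1·0 − (16))² = 256; r² = 72.
Since d² > r², the line lies outside the circle.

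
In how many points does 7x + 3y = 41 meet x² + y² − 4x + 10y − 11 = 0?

Centre (2, −5), r² = 40. Distance² from centre to line = (−42)²/58 = 882/29.
Since d² < r², the line cuts the circle twice.

2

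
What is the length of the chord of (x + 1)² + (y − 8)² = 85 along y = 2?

From the line, y = 2. Substituting:
x² + 2x − 48 = 0
x = 6 or x = −8, giving (6, 2) and (−8, 2).
Chord length = distance between (6, 2) and (−8, 2) = √196 = 14.

14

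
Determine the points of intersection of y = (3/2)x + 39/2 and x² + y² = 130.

Express y = (39 + 3x)/2 and substitute into the circle:
13x² + 234x + 1001 = 0  ⟹  x² + 18x + 77 = 0
x = −7 or x = −11, giving (−7, 9) and (−11, 3).

(−11, 3) and (−7, 9)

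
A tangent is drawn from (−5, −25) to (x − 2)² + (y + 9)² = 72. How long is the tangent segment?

The centre is (2, −9) and r = 6√2. The square of the distance from P to the centre is 49 + 256 = 305.
The tangent meets the radius at right angles, so tangent² = |PO|² − r² = 305 − 72 = 233.

√233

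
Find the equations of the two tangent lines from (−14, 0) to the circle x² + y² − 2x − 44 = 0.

A line y − (0) = m(x − (−14)) is tangent when its distance from (1, 0) is 3√5:
(15m − (0))² = 45(m² + 1)
4m² − 1 = 0, so m = −1/2 or m = 1/2.
Through (−14, 0) these give x + 2y = −14 and x − 2y = −14.

x + 2y = −14 and x − 2y = −14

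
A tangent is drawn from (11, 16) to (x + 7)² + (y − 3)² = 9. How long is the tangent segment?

With centre O = (−7, 3), |OP|² = 493 and r² = 9.
Power of the point: PT² = |PO|² − r² = 484, so PT = 22.

22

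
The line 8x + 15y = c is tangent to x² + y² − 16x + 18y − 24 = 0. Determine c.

For a tangent, require d(centre, line) = r = 13.
|8·8 + 15·(−9) − c| / √289 = 13
|c − (−71)| = 13·17, so c = 150 or c = −292.

c = −292 or c = 150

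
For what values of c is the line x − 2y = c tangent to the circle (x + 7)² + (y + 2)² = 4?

For a tangent, require d(centre, line) = r = 2.
|1·(−7) − 2·(−2) − c| / √5 = 2
|c − (−3)| = 2√5.

c = −3 ± 2√5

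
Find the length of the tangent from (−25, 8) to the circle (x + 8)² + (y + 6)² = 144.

With centre O = (−8, −6), |OP|² = 485 and r² = 144.
By the tangent–radius right angle, tangent length = √(|PO|² − r²) = √341.

√341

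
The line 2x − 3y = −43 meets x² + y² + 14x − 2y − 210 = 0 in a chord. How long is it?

Express y = (43 + 2x)/3 and substitute into the circle:
13x² + 286x − 299 = 0  ⟹  x² + 22x − 23 = 0
x = 1 or x = −23, giving (1, 15) and (−23, −1).
Chord length = distance between (1, 15) and (−23, −1) = √832 = 8√13.

8√13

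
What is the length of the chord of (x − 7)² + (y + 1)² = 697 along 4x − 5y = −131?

2√41

Substitute y = (131 + 4x)/5:
41x² + 738x + 2296 = 0  ⟹  x² + 18x + 56 = 0
x = −4 or x = −14, giving (−4, 23) and (−14, 15).
|(−4, 23) − (−14, 15)| = √((10)² + (8)²) = 2√41.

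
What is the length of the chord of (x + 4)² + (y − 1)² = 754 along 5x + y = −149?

4√26

The distance from (−4, 1) to the line is 130/√26, and r² = 754.
Half the chord is √(r² − d²) = √(104), so the full chord is 4√26.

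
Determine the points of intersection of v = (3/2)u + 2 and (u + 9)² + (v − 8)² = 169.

Substitute v = (4 + 3u)/2:
13u² − 208 = 0  ⟹  u² − 16 = 0
u = 4 or u = −4, giving (4, 8) and (−4, −4).

(−4, −4) and (4, 8)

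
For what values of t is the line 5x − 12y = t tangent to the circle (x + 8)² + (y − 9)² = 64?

t = −252 or t = −44

For a tangent, require d(centre, line) = r = 8.
|5·(−8) − 12·9 − t| / √169 = 8
|t − (−148)| = 8·13, so t = −44 or t = −252.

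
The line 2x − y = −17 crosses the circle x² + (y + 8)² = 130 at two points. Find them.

(−11, −5) and (−9, −1)

Substitute y = 2x + 17:
5x² + 100x + 495 = 0  ⟹  x² + 20x + 99 = 0
x = −9 or x = −11, giving (−9, −1) and (−11, −5).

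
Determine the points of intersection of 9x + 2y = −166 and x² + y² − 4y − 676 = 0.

Express y = (−166 − 9x)/2 and substitute into the circle:
85x² + 3060x + 26180 = 0  ⟹  x² + 36x + 308 = 0
x = −14 or x = −22, giving (−14, −20) and (−22, 16).

(−22, 16) and (−14, −20)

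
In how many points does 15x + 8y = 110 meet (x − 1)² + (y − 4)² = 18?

2

Substituting the line into the circle gives 289x² − 2468x + 4996 = 0.
Δ = 6091024 − 5775376 = 315648.
Two real roots: the line is a secant.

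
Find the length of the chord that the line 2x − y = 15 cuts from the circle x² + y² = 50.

2√5

The distance from (0, 0) to the line is 15/√5, and r² = 50.
Half the chord is √(r² − d²) = √(5), so the full chord is 2√5.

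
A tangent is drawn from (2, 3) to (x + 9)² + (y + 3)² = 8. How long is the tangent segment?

The centre is (−9, −3) and r = 2√2. The square of the distance from P to the centre is 121 + 36 = 157.
Power of the point: PT² = |PO|² − r² = 149, so PT = √149.

√149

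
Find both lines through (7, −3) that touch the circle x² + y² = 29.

5x + 2y = 29 and 2x − 5y = 29

Write the tangent as mx − y + (−3 − m·(7)) = 0 and set its distance from the centre to √29:
[m·(−7) − (3)]² = 29(m² + 1)
10m² + 21m − 10 = 0, so m = −5/2 or m = 2/5.
Through (7, −3) these give 5x + 2y = 29 and 2x − 5y = 29.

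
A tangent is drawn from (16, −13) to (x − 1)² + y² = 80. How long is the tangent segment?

√314

Centre (1, 0), r² = 80. |PO|² = (15)² + (−13)² = 394.
By the tangent–radius right angle, tangent length = √(|PO|² − r²) = √314.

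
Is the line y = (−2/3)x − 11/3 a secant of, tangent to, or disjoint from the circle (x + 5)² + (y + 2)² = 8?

secant

Substituting the line into the circle gives 13x² + 110x + 178 = 0.
Discriminant = (110)² − 4·13·(178) = 2844 > 0.
Two real roots: the line is a secant.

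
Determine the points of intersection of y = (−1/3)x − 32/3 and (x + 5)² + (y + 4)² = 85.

(−14, −6) and (1, −11)

Express y = (−32 − x)/3 and substitute into the circle:
10x² + 130x − 140 = 0  ⟹  x² + 13x − 14 = 0
x = 1 or x = −14, giving (1, −11) and (−14, −6).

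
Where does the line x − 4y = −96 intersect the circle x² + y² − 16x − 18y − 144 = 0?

(0, 24) and (8, 26)

From the line, y = (96 + x)/4. Substituting:
17x² − 136x = 0  ⟹  x² − 8x = 0
x = 8 or x = 0, giving (8, 26) and (0, 24).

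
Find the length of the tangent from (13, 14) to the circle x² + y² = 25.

With centre O = (0, 0), |OP|² = 365 and r² = 25.
Power of the point: PT² = |PO|² − r² = 340, so PT = 2√85.

2√85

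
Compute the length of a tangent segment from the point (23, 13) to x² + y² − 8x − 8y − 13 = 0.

With centre O = (4, 4), |OP|² = 442 and r² = 45.
The tangent meets the radius at right angles, so tangent² = |PO|² − r² = 442 − 45 = 397.

√397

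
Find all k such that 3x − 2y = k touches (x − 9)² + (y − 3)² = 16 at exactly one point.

k = 21 ± 4√13

The line touches the circle iff its distance from (9, 3) is 4:
|3·9 − 2·3 − k| / √13 = 4
|k − (21)| = 4√13.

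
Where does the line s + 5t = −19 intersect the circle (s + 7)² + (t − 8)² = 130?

Substitute t = (−19 − s)/5:
26s² + 468s + 1456 = 0  ⟹  s² + 18s + 56 = 0
s = −4 or s = −14, giving (−4, −3) and (−14, −1).

(−14, −1) and (−4, −3)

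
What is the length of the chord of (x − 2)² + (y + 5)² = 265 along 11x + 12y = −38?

2√265

Centre (2, −5), r² = 265. Perpendicular distance d from centre to line = |0| / √265 = 0/√265.
Chord = 2√(r² − d²) = 2·√(265) = 2√265.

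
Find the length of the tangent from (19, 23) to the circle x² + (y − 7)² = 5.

6√17

The centre is (0, 7) and r = √5. The square of the distance from P to the centre is 361 + 256 = 617.
The tangent meets the radius at right angles, so tangent² = |PO|² − r² = 617 − 5 = 612.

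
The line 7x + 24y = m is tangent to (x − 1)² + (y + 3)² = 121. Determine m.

For a tangent, require d(centre, line) = r = 11.
|7·1 + 24·(−3) − m| / √625 = 11
|m − (−65)| = 11·25, so m = 210 or m = −340.

m = −340 or m = 210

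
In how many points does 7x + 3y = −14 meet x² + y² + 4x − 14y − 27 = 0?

Substituting the line into the circle gives 58x² + 526x + 541 = 0.
Δ = 276676 − 125512 = 151164.
Two real roots: the line is a secant.

2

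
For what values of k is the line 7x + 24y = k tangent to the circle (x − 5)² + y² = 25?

Tangency holds when the distance from the centre (5, 0) to the line equals the radius 5:
|7·5 + 24·0 − k| / √625 = 5
|k − (35)| = 5·25, so k = 160 or k = −90.

k = −90 or k = 160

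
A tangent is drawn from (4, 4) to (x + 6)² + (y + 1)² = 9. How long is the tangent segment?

2√29

The centre is (−6, −1) and r = 3. The square of the distance from P to the centre is 100 + 25 = 125.
Power of the point: PT² = |PO|² − r² = 116, so PT = 2√29.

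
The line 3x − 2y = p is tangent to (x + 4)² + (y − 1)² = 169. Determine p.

p = −14 ± 13√13

Tangency holds when the distance from the centre (−4, 1) to the line equals the radius 13:
|3·(−4) − 2·1 − p| / √13 = 13
|p − (−14)| = 13√13.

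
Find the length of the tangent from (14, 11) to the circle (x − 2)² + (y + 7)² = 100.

With centre O = (2, −7), |OP|² = 468 and r² = 100.
By the tangent–radius right angle, tangent length = √(|PO|² − r²) = √368 = 4√23.

4√23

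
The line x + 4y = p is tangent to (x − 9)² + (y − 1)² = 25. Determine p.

p = 13 ± 5√17

Tangency holds when the distance from the centre (9, 1) to the line equals the radius 5:
|1·9 + 4·1 − p| / √17 = 5
|p − (13)| = 5√17.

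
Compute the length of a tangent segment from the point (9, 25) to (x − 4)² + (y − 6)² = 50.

With centre O = (4, 6), |OP|² = 386 and r² = 50.
By the tangent–radius right angle, tangent length = √(|PO|² − r²) = √336 = 4√21.

4√21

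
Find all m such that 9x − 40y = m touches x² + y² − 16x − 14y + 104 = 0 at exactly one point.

m = −331 or m = −85

Tangency holds when the distance from the centre (8, 7) to the line equals the radius 3:
|9·8 − 40·7 − m| / √1681 = 3
|m − (−208)| = 3·41, so m = −85 or m = −331.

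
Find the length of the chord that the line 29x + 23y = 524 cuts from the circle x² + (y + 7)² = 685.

√1370

Express y = (524 − 29x)/23 and substitute into the circle:
1370x² − 39730x + 106860 = 0  ⟹  x² − 29x + 78 = 0
x = 26 or x = 3, giving (26, −10) and (3, 19).
Chord length = distance between (26, −10) and (3, 19) = √1370 = √1370.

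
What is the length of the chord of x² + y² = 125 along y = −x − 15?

The distance from (0, 0) to the line is 15/√2, and r² = 125.
Half the chord is √(r² − d²) = √(25/2), so the full chord is 5√2.

5√2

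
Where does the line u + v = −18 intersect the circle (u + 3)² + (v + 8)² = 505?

(−22, 4) and (9, −27)

Express v = −u − 18 and substitute into the circle:
2u² + 26u − 396 = 0  ⟹  u² + 13u − 198 = 0
u = 9 or u = −22, giving (9, −27) and (−22, 4).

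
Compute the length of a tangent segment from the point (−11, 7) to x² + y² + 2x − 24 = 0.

2√31

The centre is (−1, 0) and r = 5. The square of the distance from P to the centre is 100 + 49 = 149.
Power of the point: PT² = |PO|² − r² = 124, so PT = 2√31.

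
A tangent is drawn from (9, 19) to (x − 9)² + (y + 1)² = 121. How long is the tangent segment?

The centre is (9, −1) and r = 11. The square of the distance from P to the centre is 0 + 400 = 400.
The tangent meets the radius at right angles, so tangent² = |PO|² − r² = 400 − 121 = 279.

3√31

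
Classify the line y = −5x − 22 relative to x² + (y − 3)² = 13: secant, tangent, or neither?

neither

Centre (0, 3), r² = 13. Distance² from centre to line = (25)²/26 = 625/26.
Since d² > r², the line lies outside the circle.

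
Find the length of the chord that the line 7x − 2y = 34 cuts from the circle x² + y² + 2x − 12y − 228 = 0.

Substitute y = (−34 + 7x)/2:
53x² − 636x + 1060 = 0  ⟹  x² − 12x + 20 = 0
x = 10 or x = 2, giving (10, 18) and (2, −10).
|(10, 18) − (2, −10)| = √((8)² + (28)²) = 4√53.

4√53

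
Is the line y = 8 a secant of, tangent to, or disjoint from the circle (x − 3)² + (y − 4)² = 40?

d² = (0·3 + 1·4 − (8))² = 16; r² = 40.
Since d² < r², the line cuts the circle twice.

secant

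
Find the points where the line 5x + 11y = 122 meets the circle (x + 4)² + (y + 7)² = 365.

(−2, 12) and (9, 7)

Substitute y = (122 − 5x)/11:
146x² − 1022x − 2628 = 0  ⟹  x² − 7x − 18 = 0
x = 9 or x = −2, giving (9, 7) and (−2, 12).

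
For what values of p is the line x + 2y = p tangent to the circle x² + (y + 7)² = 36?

For a tangent, require d(centre, line) = r = 6.
|1·0 + 2·(−7) − p| / √5 = 6
|p − (−14)| = 6√5.

p = −14 ± 6√5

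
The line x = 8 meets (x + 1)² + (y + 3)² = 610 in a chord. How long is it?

The distance from (−1, −3) to the line is 9, and r² = 610.
Chord = 2√(r² − d²) = 2·√(529) = 46.

46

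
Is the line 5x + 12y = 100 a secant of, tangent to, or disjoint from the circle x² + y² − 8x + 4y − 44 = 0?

tangent

Centre (4, −2), r² = 64. Distance² from centre to line = (−104)²/169 = 64.
Since d² = r², the line is tangent.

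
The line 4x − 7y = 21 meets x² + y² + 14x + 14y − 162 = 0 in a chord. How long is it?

The distance from (−7, −7) to the line is 0/√65, and r² = 260.
Half the chord is √(r² − d²) = √(260), so the full chord is 4√65.

4√65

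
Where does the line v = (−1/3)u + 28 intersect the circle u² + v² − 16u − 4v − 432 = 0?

From the line, v = (84 − u)/3. Substituting:
10u² − 300u + 2160 = 0  ⟹  u² − 30u + 216 = 0
u = 18 or u = 12, giving (18, 22) and (12, 24).

(12, 24) and (18, 22)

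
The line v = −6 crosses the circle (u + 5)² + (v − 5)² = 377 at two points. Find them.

(−21, −6) and (11, −6)

Substitute v = −6:
u² + 10u − 231 = 0
u = 11 or u = −21, giving (11, −6) and (−21, −6).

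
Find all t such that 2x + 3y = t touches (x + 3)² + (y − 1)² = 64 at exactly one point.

Tangency holds when the distance from the centre (−3, 1) to the line equals the radius 8:
|2·(−3) + 3·1 − t| / √13 = 8
|t − (−3)| = 8√13.

t = −3 ± 8√13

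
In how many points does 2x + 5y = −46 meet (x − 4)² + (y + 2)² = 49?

Substituting the line into the circle gives 29x² − 56x + 471 = 0.
Discriminant = (−56)² − 4·29·(471) = −51500 < 0.
No real roots: the line does not meet the circle.

0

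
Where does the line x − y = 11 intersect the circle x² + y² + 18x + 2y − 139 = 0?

(−4, −15) and (5, −6)

Express y = x − 11 and substitute into the circle:
2x² − 2x − 40 = 0  ⟹  x² − x − 20 = 0
x = 5 or x = −4, giving (5, −6) and (−4, −15).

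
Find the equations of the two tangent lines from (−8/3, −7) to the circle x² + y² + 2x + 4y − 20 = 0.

Write the tangent as mx − y + (−7 − m·(−8/3)) = 0 and set its distance from the centre to 5:
(5/3m − (5))² = 25(m² + 1)
4m² + 3m = 0, so m = −3/4 or m = 0.
Through (−8/3, −7) these give 3x + 4y = −36 and y = −7.

3x + 4y = −36 and y = −7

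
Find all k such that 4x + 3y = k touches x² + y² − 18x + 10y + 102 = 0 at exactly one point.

k = 11 or k = 31

Tangency holds when the distance from the centre (9, −5) to the line equals the radius 2:
|4·9 + 3·(−5) − k| / √25 = 2
|k − (21)| = 2·5, so k = 31 or k = 11.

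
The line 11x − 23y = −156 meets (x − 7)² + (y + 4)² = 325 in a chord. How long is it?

Centre (7, −4), r² = 325. Perpendicular distance d from centre to line = |325| / √650 = 325/√650.
Half the chord is √(r² − d²) = √(325/2), so the full chord is 5√26.

5√26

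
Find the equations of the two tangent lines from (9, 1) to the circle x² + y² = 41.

4x + 5y = 41 and 5x − 4y = 41

Write the tangent as mx − y + (1 − m·(9)) = 0 and set its distance from the centre to √41:
[m·(−9) − (−1)]² = 41(m² + 1)
20m² − 9m − 20 = 0, so m = −4/5 or m = 5/4.
With m = −4/5: 4x + 5y = 41. With m = 5/4: 5x − 4y = 41.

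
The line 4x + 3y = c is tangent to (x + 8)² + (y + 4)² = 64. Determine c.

c = −84 or c = −4

For a tangent, require d(centre, line) = r = 8.
|4·(−8) + 3·(−4) − c| / √25 = 8
|c − (−44)| = 8·5, so c = −4 or c = −84.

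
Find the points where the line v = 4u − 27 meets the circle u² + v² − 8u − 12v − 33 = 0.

(6, −3) and (10, 13)

From the line, v = 4u − 27. Substituting:
17u² − 272u + 1020 = 0  ⟹  u² − 16u + 60 = 0
u = 10 or u = 6, giving (10, 13) and (6, −3).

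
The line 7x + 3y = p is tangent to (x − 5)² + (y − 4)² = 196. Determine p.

The line touches the circle iff its distance from (5, 4) is 14:
|7·5 + 3·4 − p| / √58 = 14
|p − (47)| = 14√58.

p = 47 ± 14√58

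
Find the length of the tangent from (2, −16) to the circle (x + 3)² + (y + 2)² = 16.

√205

The centre is (−3, −2) and r = 4. The square of the distance from P to the centre is 25 + 196 = 221.
By the tangent–radius right angle, tangent length = √(|PO|² − r²) = √205.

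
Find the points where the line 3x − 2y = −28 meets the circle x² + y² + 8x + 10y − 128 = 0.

(−16, −10) and (−4, 8)

Express y = (28 + 3x)/2 and substitute into the circle:
13x² + 260x + 832 = 0  ⟹  x² + 20x + 64 = 0
x = −4 or x = −16, giving (−4, 8) and (−16, −10).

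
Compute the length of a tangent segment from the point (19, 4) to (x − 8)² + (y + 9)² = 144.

√146

With centre O = (8, −9), |OP|² = 290 and r² = 144.
The tangent meets the radius at right angles, so tangent² = |PO|² − r² = 290 − 144 = 146.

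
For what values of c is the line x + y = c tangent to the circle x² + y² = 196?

For a tangent, require d(centre, line) = r = 14.
|1·0 + 1·0 − c| / √2 = 14
|c| = 14√2.

c = ±14√2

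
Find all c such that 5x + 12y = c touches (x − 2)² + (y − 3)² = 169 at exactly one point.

Tangency holds when the distance from the centre (2, 3) to the line equals the radius 13:
|5·2 + 12·3 − c| / √169 = 13
|c − (46)| = 13·13, so c = 215 or c = −123.

c = −123 or c = 215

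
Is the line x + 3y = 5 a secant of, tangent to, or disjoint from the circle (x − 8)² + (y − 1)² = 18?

Substituting the line into the circle gives 10x² − 148x + 418 = 0.
Δ = 21904 − 16720 = 5184.
Two real roots: the line is a secant.

secant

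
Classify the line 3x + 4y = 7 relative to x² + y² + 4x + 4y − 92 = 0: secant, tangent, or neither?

Centre (−2, −2), r² = 100. Distance² from centre to line = (−21)²/25 = 441/25.
Since d² < r², the line cuts the circle twice.

secant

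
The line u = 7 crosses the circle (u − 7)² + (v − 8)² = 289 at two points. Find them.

The line gives u = 7. Substituting into the circle:
v² − 16v − 225 = 0
v = 25 or v = −9, giving (7, 25) and (7, −9).

(7, −9) and (7, 25)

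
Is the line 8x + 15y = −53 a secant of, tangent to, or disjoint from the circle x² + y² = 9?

disjoint

Centre (0, 0), r² = 9. Distance² from centre to line = (53)²/289 = 2809/289.
Since d² > r², the line lies outside the circle.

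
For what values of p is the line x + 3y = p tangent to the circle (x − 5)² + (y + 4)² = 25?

p = −7 ± 5√10

Tangency holds when the distance from the centre (5, −4) to the line equals the radius 5:
|1·5 + 3·(−4) − p| / √10 = 5
|p − (−7)| = 5√10.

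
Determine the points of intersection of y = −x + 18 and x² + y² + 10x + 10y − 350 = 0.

(7, 11) and (11, 7)

From the line, y = −x + 18. Substituting:
2x² − 36x + 154 = 0  ⟹  x² − 18x + 77 = 0
x = 11 or x = 7, giving (11, 7) and (7, 11).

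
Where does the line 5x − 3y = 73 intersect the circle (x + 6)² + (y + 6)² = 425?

From the line, y = (−73 + 5x)/3. Substituting:
34x² − 442x − 476 = 0  ⟹  x² − 13x − 14 = 0
x = 14 or x = −1, giving (14, −1) and (−1, −26).

(−1, −26) and (14, −1)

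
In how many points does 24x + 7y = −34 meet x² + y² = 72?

Substituting the line into the circle gives 625x² + 1632x − 2372 = 0.
Discriminant = (1632)² − 4·625·(−2372) = 8593424 > 0.
Two real roots: the line is a secant.

2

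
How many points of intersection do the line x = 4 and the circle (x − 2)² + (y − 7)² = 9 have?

2

Substituting the line into the circle gives y² − 14y + 44 = 0.
Discriminant = (−14)² − 4·1·(44) = 20 > 0.
Two real roots: the line is a secant.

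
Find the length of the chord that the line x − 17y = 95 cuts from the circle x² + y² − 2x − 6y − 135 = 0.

Substitute y = (−95 + x)/17:
290x² − 870x − 20300 = 0  ⟹  x² − 3x − 70 = 0
x = 10 or x = −7, giving (10, −5) and (−7, −6).
Chord length = distance between (10, −5) and (−7, −6) = √290 = √290.

√290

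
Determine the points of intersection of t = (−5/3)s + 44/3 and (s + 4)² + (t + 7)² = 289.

(4, 8) and (13, −7)

From the line, t = (44 − 5s)/3. Substituting:
34s² − 578s + 1768 = 0  ⟹  s² − 17s + 52 = 0
s = 13 or s = 4, giving (13, −7) and (4, 8).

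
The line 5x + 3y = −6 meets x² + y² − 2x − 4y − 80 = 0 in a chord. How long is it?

The distance from (1, 2) to the line is 17/√34, and r² = 85.
Half the chord is √(r² − d²) = √(153/2), so the full chord is 3√34.

3√34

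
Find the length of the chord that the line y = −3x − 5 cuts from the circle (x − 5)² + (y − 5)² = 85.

The distance from (5, 5) to the line is 25/√10, and r² = 85.
Half the chord is √(r² − d²) = √(45/2), so the full chord is 3√10.

3√10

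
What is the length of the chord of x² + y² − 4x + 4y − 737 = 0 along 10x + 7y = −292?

Substitute y = (−292 − 10x)/7:
149x² + 5364x + 40975 = 0  ⟹  x² + 36x + 275 = 0
x = −11 or x = −25, giving (−11, −26) and (−25, −6).
Chord length = distance between (−11, −26) and (−25, −6) = √596 = 2√149.

2√149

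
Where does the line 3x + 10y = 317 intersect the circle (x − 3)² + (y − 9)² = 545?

From the line, y = (317 − 3x)/10. Substituting:
109x² − 1962x − 2071 = 0  ⟹  x² − 18x − 19 = 0
x = 19 or x = −1, giving (19, 26) and (−1, 32).

(−1, 32) and (19, 26)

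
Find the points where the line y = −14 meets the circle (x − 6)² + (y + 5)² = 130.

(−1, −14) and (13, −14)

From the line, y = −14. Substituting:
x² − 12x − 13 = 0
x = 13 or x = −1, giving (13, −14) and (−1, −14).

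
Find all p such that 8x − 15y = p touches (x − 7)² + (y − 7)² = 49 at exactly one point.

The line touches the circle iff its distance from (7, 7) is 7:
|8·7 − 15·7 − p| / √289 = 7
|p − (−49)| = 7·17, so p = 70 or p = −168.

p = −168 or p = 70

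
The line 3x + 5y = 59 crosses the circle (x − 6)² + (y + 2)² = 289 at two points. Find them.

From the line, y = (59 − 3x)/5. Substituting:
34x² − 714x − 1564 = 0  ⟹  x² − 21x − 46 = 0
x = 23 or x = −2, giving (23, −2) and (−2, 13).

(−2, 13) and (23, −2)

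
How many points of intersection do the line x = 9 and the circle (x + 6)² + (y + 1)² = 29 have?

Substituting the line into the circle gives y² + 2y + 197 = 0.
Discriminant = (2)² − 4·1·(197) = −784 < 0.
No real roots: the line does not meet the circle.

0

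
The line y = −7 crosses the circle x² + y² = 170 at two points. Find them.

From the line, y = −7. Substituting:
x² − 121 = 0
x = 11 or x = −11, giving (11, −7) and (−11, −7).

(−11, −7) and (11, −7)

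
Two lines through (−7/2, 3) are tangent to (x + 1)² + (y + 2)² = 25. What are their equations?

Let a tangent through (−7/2, 3) have slope m. Its distance from (−1, −2) must equal 5:
[m·(5/2) − (−5)]² = 25(m² + 1)
3m² − 4m = 0, so m = 4/3 or m = 0.
With m = 4/3: 4x − 3y = −23. With m = 0: y = 3.

4x − 3y = −23 and y = 3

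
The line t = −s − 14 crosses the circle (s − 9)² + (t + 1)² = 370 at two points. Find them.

(−10, −4) and (6, −20)

Substitute t = −s − 14:
2s² + 8s − 120 = 0  ⟹  s² + 4s − 60 = 0
s = 6 or s = −10, giving (6, −20) and (−10, −4).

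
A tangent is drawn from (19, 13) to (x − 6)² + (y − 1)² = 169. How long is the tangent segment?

12

The centre is (6, 1) and r = 13. The square of the distance from P to the centre is 169 + 144 = 313.
By the tangent–radius right angle, tangent length = √(|PO|² − r²) = √144 = 12.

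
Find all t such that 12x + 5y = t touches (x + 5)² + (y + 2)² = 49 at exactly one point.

t = −161 or t = 21

For a tangent, require d(centre, line) = r = 7.
|12·(−5) + 5·(−2) − t| / √169 = 7
|t − (−70)| = 7·13, so t = 21 or t = −161.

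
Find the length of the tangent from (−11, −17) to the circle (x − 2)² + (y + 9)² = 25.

4√13

With centre O = (2, −9), |OP|² = 233 and r² = 25.
Power of the point: PT² = |PO|² − r² = 208, so PT = 4√13.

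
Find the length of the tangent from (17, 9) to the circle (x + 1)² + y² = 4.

The centre is (−1, 0) and r = 2. The square of the distance from P to the centre is 324 + 81 = 405.
The tangent meets the radius at right angles, so tangent² = |PO|² − r² = 405 − 4 = 401.

√401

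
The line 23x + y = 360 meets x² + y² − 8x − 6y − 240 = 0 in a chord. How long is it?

√530

Centre (4, 3), r² = 265. Perpendicular distance d from centre to line = |−265| / √530 = 265/√530.
Chord = 2√(r² − d²) = 2·√(265/2) = √530.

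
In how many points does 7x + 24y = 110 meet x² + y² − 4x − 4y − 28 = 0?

d² = (7·2 + 24·2 − (110))²/625 = 2304/625; r² = 36.
Since d² < r², the line cuts the circle twice.

2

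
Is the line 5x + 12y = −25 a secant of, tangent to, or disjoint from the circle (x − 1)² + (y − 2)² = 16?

disjoint

Substituting the line into the circle gives 169x² + 202x + 241 = 0.
Δ = 40804 − 162916 = −122112.
No real roots: the line does not meet the circle.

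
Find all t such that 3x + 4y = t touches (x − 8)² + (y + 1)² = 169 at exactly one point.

t = −45 or t = 85

The line touches the circle iff its distance from (8, −1) is 13:
|3·8 + 4·(−1) − t| / √25 = 13
|t − (20)| = 13·5, so t = 85 or t = −45.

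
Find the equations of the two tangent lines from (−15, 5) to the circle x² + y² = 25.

3x + 4y = −25 and y = 5

Write the tangent as mx − y + (5 − m·(−15)) = 0 and set its distance from the centre to 5:
[m·(15) − (−5)]² = 25(m² + 1)
4m² + 3m = 0, so m = −3/4 or m = 0.
With m = −3/4: 3x + 4y = −25. With m = 0: y = 5.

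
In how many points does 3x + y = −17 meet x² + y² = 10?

0

Substituting the line into the circle gives 10x² + 102x + 279 = 0.
Δ = 10404 − 11160 = −756.
No real roots: the line does not meet the circle.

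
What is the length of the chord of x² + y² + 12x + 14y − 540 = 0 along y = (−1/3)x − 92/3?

9√10

The distance from (−6, −7) to the line is 65/√10, and r² = 625.
Half the chord is √(r² − d²) = √(405/2), so the full chord is 9√10.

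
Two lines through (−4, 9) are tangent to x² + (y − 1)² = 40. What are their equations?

x + 3y = 23 and 3x − y = −21

Write the tangent as mx − y + (9 − m·(−4)) = 0 and set its distance from the centre to 2√10:
[m·(4) − (−8)]² = 40(m² + 1)
3m² − 8m − 3 = 0, so m = −1/3 or m = 3.
Through (−4, 9) these give x + 3y = 23 and 3x − y = −21.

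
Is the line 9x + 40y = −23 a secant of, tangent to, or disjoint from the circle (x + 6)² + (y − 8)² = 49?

Substituting the line into the circle gives 1681x² + 25374x + 96849 = 0.
Discriminant = (25374)² − 4·1681·(96849) = −7372800 < 0.
No real roots: the line does not meet the circle.

disjoint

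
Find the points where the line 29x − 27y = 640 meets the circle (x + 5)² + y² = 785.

Substitute y = (−640 + 29x)/27:
1570x² − 29830x − 144440 = 0  ⟹  x² − 19x − 92 = 0
x = 23 or x = −4, giving (23, 1) and (−4, −28).

(−4, −28) and (23, 1)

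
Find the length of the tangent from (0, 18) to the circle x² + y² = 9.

3√35

Centre (0, 0), r² = 9. |PO|² = (0)² + (18)² = 324.
Power of the point: PT² = |PO|² − r² = 315, so PT = 3√35.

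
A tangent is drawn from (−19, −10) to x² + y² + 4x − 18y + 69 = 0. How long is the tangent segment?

√634

With centre O = (−2, 9), |OP|² = 650 and r² = 16.
The tangent meets the radius at right angles, so tangent² = |PO|² − r² = 650 − 16 = 634.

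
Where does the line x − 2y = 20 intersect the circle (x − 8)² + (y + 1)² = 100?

(2, −9) and (18, −1)

Express y = (−20 + x)/2 and substitute into the circle:
5x² − 100x + 180 = 0  ⟹  x² − 20x + 36 = 0
x = 18 or x = 2, giving (18, −1) and (2, −9).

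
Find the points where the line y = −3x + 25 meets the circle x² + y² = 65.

Substitute y = −3x + 25:
10x² − 150x + 560 = 0  ⟹  x² − 15x + 56 = 0
x = 8 or x = 7, giving (8, 1) and (7, 4).

(7, 4) and (8, 1)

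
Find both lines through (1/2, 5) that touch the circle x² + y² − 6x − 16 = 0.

Let a tangent through (1/2, 5) have slope m. Its distance from (3, 0) must equal 5:
[m·(5/2) − (−5)]² = 25(m² + 1)
3m² − 4m = 0, so m = 0 or m = 4/3.
Through (1/2, 5) these give y = 5 and 4x − 3y = −13.

y = 5 and 4x − 3y = −13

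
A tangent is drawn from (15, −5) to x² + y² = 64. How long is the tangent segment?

√186

With centre O = (0, 0), |OP|² = 250 and r² = 64.
By the tangent–radius right angle, tangent length = √(|PO|² − r²) = √186.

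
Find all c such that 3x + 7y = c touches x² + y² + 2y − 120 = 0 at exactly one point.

For a tangent, require d(centre, line) = r = 11.
|3·0 + 7·(−1) − c| / √58 = 11
|c − (−7)| = 11√58.

c = −7 ± 11√58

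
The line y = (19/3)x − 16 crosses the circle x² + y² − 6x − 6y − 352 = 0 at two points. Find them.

(0, −16) and (6, 22)

Substitute y = (−48 + 19x)/3:
370x² − 2220x = 0  ⟹  x² − 6x = 0
x = 6 or x = 0, giving (6, 22) and (0, −16).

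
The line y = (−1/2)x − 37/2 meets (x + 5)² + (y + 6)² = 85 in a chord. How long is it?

2√5

Centre (−5, −6), r² = 85. Perpendicular distance d from centre to line = |20| / √5 = 20/√5.
Half the chord is √(r² − d²) = √(5), so the full chord is 2√5.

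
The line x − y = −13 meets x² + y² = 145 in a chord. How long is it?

Substitute y = x + 13:
2x² + 26x + 24 = 0  ⟹  x² + 13x + 12 = 0
x = −1 or x = −12, giving (−1, 12) and (−12, 1).
Chord length = distance between (−1, 12) and (−12, 1) = √242 = 11√2.

11√2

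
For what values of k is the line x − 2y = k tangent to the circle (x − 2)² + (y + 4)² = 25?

k = 10 ± 5√5

Tangency holds when the distance from the centre (2, −4) to the line equals the radius 5:
|1·2 − 2·(−4) − k| / √5 = 5
|k − (10)| = 5√5.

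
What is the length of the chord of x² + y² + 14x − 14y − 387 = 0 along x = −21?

The line gives x = −21. Substituting into the circle:
y² − 14y − 240 = 0
y = 24 or y = −10, giving (−21, 24) and (−21, −10).
|(−21, 24) − (−21, −10)| = √((0)² + (34)²) = 34.

34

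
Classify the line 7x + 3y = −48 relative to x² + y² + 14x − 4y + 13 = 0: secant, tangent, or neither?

Substituting the line into the circle gives 58x² + 882x + 2997 = 0.
Δ = 777924 − 695304 = 82620.
Two real roots: the line is a secant.

secant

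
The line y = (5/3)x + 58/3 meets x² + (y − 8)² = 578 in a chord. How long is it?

8√34

Substitute y = (58 + 5x)/3:
34x² + 340x − 4046 = 0  ⟹  x² + 10x − 119 = 0
x = 7 or x = −17, giving (7, 31) and (−17, −9).
|(7, 31) − (−17, −9)| = √((24)² + (40)²) = 8√34.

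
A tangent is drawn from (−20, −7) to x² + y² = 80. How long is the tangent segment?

3√41

The centre is (0, 0) and r = 4√5. The square of the distance from P to the centre is 400 + 49 = 449.
The tangent meets the radius at right angles, so tangent² = |PO|² − r² = 449 − 80 = 369.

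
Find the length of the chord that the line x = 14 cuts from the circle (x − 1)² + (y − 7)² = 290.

The distance from (1, 7) to the line is 13, and r² = 290.
Chord = 2√(r² − d²) = 2·√(121) = 22.

22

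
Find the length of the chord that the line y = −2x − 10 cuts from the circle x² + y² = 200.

The distance from (0, 0) to the line is 10/√5, and r² = 200.
Half the chord is √(r² − d²) = √(180), so the full chord is 12√5.

12√5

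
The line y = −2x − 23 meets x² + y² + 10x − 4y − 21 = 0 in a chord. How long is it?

From the line, y = −2x − 23. Substituting:
5x² + 110x + 600 = 0  ⟹  x² + 22x + 120 = 0
x = −10 or x = −12, giving (−10, −3) and (−12, 1).
Chord length = distance between (−10, −3) and (−12, 1) = √20 = 2√5.

2√5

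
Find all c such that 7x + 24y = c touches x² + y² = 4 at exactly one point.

Tangency holds when the distance from the centre (0, 0) to the line equals the radius 2:
|7·0 + 24·0 − c| / √625 = 2
|c| = 2·25, so c = 50 or c = −50.

c = −50 or c = 50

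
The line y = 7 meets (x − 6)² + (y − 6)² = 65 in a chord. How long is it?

16

Centre (6, 6), r² = 65. Perpendicular distance d from centre to line = |−1| / √1 = 1.
Half the chord is √(r² − d²) = √(64), so the full chord is 16.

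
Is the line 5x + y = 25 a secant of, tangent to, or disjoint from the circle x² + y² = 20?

d² = (5·0 + 1·0 − (25))²/26 = 625/26; r² = 20.
Since d² > r², the line lies outside the circle.

disjoint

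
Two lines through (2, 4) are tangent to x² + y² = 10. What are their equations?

3x + y = 10 and x − 3y = −10

A line y − (4) = m(x − (2)) is tangent when its distance from (0, 0) is √10:
[m·(−2) − (−4)]² = 10(m² + 1)
3m² + 8m − 3 = 0, so m = −3 or m = 1/3.
Through (2, 4) these give 3x + y = 10 and x − 3y = −10.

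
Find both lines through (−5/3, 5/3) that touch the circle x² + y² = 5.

2x − y = −5 and x − 2y = −5

Let a tangent through (−5/3, 5/3) have slope m. Its distance from (0, 0) must equal √5:
[m·(5/3) − (−5/3)]² = 5(m² + 1)
2m² − 5m + 2 = 0, so m = 2 or m = 1/2.
With m = 2: 2x − y = −5. With m = 1/2: x − 2y = −5.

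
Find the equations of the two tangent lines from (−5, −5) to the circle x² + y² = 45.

Write the tangent as mx − y + (−5 − m·(−5)) = 0 and set its distance from the centre to 3√5:
(5m − (5))² = 45(m² + 1)
2m² + 5m + 2 = 0, so m = −1/2 or m = −2.
With m = −1/2: x + 2y = −15. With m = −2: 2x + y = −15.

x + 2y = −15 and 2x + y = −15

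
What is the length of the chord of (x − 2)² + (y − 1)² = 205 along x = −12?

6

The line gives x = −12. Substituting into the circle:
y² − 2y − 8 = 0
y = 4 or y = −2, giving (−12, 4) and (−12, −2).
Chord length = distance between (−12, 4) and (−12, −2) = √36 = 6.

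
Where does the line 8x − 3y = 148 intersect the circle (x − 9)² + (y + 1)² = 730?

From the line, y = (−148 + 8x)/3. Substituting:
73x² − 2482x + 15184 = 0  ⟹  x² − 34x + 208 = 0
x = 26 or x = 8, giving (26, 20) and (8, −28).

(8, −28) and (26, 20)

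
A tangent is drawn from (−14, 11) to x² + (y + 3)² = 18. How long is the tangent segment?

With centre O = (0, −3), |OP|² = 392 and r² = 18.
The tangent meets the radius at right angles, so tangent² = |PO|² − r² = 392 − 18 = 374.

√374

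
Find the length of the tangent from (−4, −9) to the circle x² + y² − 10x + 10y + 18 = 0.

√65

Centre (5, −5), r² = 32. |PO|² = (−9)² + (−4)² = 97.
Power of the point: PT² = |PO|² − r² = 65, so PT = √65.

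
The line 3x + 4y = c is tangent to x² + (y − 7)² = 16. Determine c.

The line touches the circle iff its distance from (0, 7) is 4:
|3·0 + 4·7 − c| / √25 = 4
|c − (28)| = 4·5, so c = 48 or c = 8.

c = 8 or c = 48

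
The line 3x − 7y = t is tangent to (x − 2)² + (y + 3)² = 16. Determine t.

Tangency holds when the distance from the centre (2, −3) to the line equals the radius 4:
|3·2 − 7·(−3) − t| / √58 = 4
|t − (27)| = 4√58.

t = 27 ± 4√58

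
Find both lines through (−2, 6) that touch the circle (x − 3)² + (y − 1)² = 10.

A line y − (6) = m(x − (−2)) is tangent when its distance from (3, 1) is √10:
(5m − (−5))² = 10(m² + 1)
3m² + 10m + 3 = 0, so m = −3 or m = −1/3.
With m = −3: 3x + y = 0. With m = −1/3: x + 3y = 16.

3x + y = 0 and x + 3y = 16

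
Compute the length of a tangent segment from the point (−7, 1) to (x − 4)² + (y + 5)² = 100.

With centre O = (4, −5), |OP|² = 157 and r² = 100.
Power of the point: PT² = |PO|² − r² = 57, so PT = √57.

√57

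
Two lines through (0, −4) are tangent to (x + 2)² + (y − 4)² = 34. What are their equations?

3x + 5y = −20 and 5x − 3y = 12

A line y − (−4) = m(x − (0)) is tangent when its distance from (−2, 4) is √34:
[m·(−2) − (8)]² = 34(m² + 1)
15m² − 16m − 15 = 0, so m = −3/5 or m = 5/3.
Through (0, −4) these give 3x + 5y = −20 and 5x − 3y = 12.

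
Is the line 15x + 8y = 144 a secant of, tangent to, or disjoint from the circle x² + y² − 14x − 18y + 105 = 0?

secant

Substituting the line into the circle gives 289x² − 3056x + 6720 = 0.
Δ = 9339136 − 7768320 = 1570816.
Two real roots: the line is a secant.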